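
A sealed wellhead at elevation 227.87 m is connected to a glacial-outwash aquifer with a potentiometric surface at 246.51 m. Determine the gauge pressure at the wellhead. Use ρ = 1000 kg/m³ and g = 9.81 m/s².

P ≈ 183 kPa

Head above the cap: Δh = 246.51 − 227.87 = 18.64 m.
P = ρgΔh = 1000 × 9.81 × 18.64 = 182858 Pa ≈ 183 kPa.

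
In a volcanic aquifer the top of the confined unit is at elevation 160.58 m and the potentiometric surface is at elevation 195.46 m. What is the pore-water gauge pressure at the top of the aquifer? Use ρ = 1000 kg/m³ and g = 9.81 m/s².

Pressure head at the aquifer top: ψ = h − z = 195.46 − 160.58 = 34.88 m.
P = ρgψ = 1000 × 9.81 × 34.88 = 342173 Pa ≈ 342 kPa.

P ≈ 342 kPa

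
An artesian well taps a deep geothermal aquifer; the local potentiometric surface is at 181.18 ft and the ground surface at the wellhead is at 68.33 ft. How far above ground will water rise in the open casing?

Water rises to the potentiometric surface, so the rise above ground = 181.18 − 68.33 = 112.85 ft.

≈ 112.85 ft above ground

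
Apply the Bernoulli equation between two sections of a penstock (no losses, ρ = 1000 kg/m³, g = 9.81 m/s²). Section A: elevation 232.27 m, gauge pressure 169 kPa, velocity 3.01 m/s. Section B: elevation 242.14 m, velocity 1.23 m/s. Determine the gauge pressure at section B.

P₂ ≈ 75.9 kPa

Pressure head at A: ψ₁ = P₁/(ρg) = 169×1000 / (1000 × 9.81) = 17.23 m.
Velocity heads: v₁²/2g = 3.01²/19.62 = 0.462 m; v₂²/2g = 1.23²/19.62 = 0.077 m.
Total head H = z₁ + ψ₁ + v₁²/2g = 232.27 + 17.23 + 0.462 = 249.96 m.
ψ₂ = H − z₂ − v₂²/2g = 249.96 − 242.14 − 0.077 = 7.74 m.
P₂ = ρgψ₂ = 1000 × 9.81 × 7.74 ≈ 75.9 kPa.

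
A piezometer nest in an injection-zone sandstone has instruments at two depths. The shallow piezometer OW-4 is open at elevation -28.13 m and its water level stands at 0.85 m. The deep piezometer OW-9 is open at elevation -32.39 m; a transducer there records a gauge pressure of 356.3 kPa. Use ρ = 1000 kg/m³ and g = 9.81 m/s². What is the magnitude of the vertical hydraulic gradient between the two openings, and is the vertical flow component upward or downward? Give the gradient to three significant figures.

|i_v| ≈ 0.723; vertical flow is upward

Total head at OW-4: h = 0.85 m (water level in the standpipe).
Pressure head at OW-9: ψ = P/(ρg) = 356.3×1000 / (1000 × 9.81) = 36.32 m.
Total head at OW-9: h = z + ψ = -32.39 + 36.32 = 3.93 m.
Δh = h(OW-4) − h(OW-9) = 0.85 − 3.93 = -3.08 m.
Vertical separation Δz = -28.13 − (-32.39) = 4.26 m.
|i_v| = |Δh| / Δz = 3.08 / 4.26 = 0.723.
Head is higher in the deep piezometer, so vertical flow is upward (discharge condition).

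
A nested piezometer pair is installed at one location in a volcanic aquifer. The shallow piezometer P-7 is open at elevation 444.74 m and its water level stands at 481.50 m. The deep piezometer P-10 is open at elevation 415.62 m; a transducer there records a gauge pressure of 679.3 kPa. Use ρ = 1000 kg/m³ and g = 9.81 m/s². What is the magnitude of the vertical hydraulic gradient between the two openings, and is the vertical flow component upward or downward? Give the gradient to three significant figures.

|i_v| ≈ 0.116; vertical flow is upward

Total head at P-7: h = 481.50 m (water level in the standpipe).
Pressure head at P-10: ψ = P/(ρg) = 679.3×1000 / (1000 × 9.81) = 69.25 m.
Total head at P-10: h = z + ψ = 415.62 + 69.25 = 484.87 m.
Δh = h(P-7) − h(P-10) = 481.50 − 484.87 = -3.37 m.
Vertical separation Δz = 444.74 − 415.62 = 29.12 m.
|i_v| = |Δh| / Δz = 3.37 / 29.12 = 0.116.
Head is higher in the deep piezometer, so vertical flow is upward (discharge condition).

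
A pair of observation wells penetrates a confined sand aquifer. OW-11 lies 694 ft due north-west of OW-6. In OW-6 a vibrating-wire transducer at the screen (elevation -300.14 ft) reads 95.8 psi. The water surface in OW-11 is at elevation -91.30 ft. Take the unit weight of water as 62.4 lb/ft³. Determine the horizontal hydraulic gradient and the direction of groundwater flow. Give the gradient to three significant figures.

Pressure head at OW-6: ψ = 144·P/γ = 144 × 95.8 / 62.4 = 221.08 ft.
Total head at OW-6: h = z + ψ = -300.14 + 221.08 = -79.06 ft.
Total head at OW-11: h = -91.30 ft (water level in the piezometer is the total head).
Head difference: h(OW-6) − h(OW-11) = -79.06 − (-91.30) = 12.24 ft.
Hydraulic gradient: i = |Δh| / L = 12.24 / 694 = 0.0176.
Flow is from higher to lower head: from OW-6 toward OW-11, i.e. toward the north-west.

i ≈ 0.0176; groundwater flows toward the north-west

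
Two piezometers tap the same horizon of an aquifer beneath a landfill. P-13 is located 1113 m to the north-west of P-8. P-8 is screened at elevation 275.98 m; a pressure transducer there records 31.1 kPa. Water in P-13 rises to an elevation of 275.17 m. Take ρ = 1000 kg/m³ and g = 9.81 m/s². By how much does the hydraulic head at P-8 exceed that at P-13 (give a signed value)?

Δh ≈ 3.98 m

Pressure head at P-8: ψ = P/(ρg) = 31.1×1000 / (1000 × 9.81) = 3.17 m.
Total head at P-8: h = z + ψ = 275.98 + 3.17 = 279.15 m.
Total head at P-13: h = 275.17 m (water level in the piezometer is the total head).
Head difference: h(P-8) − h(P-13) = 279.15 − 275.17 = 3.98 m.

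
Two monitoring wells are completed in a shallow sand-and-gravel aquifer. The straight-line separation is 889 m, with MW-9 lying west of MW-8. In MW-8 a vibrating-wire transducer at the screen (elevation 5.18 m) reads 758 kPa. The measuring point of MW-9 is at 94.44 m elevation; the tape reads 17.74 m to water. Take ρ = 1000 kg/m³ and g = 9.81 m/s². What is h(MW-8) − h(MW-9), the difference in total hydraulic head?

Δh ≈ 5.75 m

Pressure head at MW-8: ψ = P/(ρg) = 758×1000 / (1000 × 9.81) = 77.27 m.
Total head at MW-8: h = z + ψ = 5.18 + 77.27 = 82.45 m.
Total head at MW-9: h = 94.44 − 17.74 = 76.70 m.
Head difference: h(MW-8) − h(MW-9) = 82.45 − 76.70 = 5.75 m.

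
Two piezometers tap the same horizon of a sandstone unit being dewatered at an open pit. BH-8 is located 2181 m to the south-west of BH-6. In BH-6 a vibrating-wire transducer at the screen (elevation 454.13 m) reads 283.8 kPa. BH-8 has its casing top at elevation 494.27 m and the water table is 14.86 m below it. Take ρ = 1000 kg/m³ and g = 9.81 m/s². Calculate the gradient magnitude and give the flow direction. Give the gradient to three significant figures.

Pressure head at BH-6: ψ = P/(ρg) = 283.8×1000 / (1000 × 9.81) = 28.93 m.
Total head at BH-6: h = z + ψ = 454.13 + 28.93 = 483.06 m.
Total head at BH-8: h = 494.27 − 14.86 = 479.41 m.
Head difference: h(BH-6) − h(BH-8) = 483.06 − 479.41 = 3.65 m.
Hydraulic gradient: i = |Δh| / L = 3.65 / 2181 = 0.00167.
Flow is from higher to lower head: from BH-6 toward BH-8, i.e. toward the south-west.

i ≈ 0.00167; groundwater flows toward the south-west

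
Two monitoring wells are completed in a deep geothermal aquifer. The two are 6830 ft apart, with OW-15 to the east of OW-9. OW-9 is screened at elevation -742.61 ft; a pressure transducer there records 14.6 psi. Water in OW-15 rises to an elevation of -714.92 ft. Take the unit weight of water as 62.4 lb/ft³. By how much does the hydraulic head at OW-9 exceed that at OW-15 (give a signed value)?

Δh ≈ 6.00 ft

Pressure head at OW-9: ψ = 144·P/γ = 144 × 14.6 / 62.4 = 33.69 ft.
Total head at OW-9: h = z + ψ = -742.61 + 33.69 = -708.92 ft.
Total head at OW-15: h = -714.92 ft (water level in the piezometer is the total head).
Head difference: h(OW-9) − h(OW-15) = -708.92 − (-714.92) = 6.00 ft.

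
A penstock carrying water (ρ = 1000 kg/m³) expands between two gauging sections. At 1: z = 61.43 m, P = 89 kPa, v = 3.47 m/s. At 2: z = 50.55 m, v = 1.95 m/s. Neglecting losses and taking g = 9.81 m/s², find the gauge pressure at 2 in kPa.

Pressure head at 1: ψ₁ = P₁/(ρg) = 89×1000 / (1000 × 9.81) = 9.07 m.
Velocity heads: v₁²/2g = 3.47²/19.62 = 0.614 m; v₂²/2g = 1.95²/19.62 = 0.194 m.
Total head H = z₁ + ψ₁ + v₁²/2g = 61.43 + 9.07 + 0.614 = 71.11 m.
ψ₂ = H − z₂ − v₂²/2g = 71.11 − 50.55 − 0.194 = 20.37 m.
P₂ = ρgψ₂ = 1000 × 9.81 × 20.37 ≈ 200 kPa.

P₂ ≈ 200 kPa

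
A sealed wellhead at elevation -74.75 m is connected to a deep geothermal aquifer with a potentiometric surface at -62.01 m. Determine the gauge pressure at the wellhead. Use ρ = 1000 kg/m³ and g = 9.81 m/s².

Head above the cap: Δh = -62.01 − (-74.75) = 12.74 m.
P = ρgΔh = 1000 × 9.81 × 12.74 = 124979 Pa ≈ 125 kPa.

P ≈ 125 kPa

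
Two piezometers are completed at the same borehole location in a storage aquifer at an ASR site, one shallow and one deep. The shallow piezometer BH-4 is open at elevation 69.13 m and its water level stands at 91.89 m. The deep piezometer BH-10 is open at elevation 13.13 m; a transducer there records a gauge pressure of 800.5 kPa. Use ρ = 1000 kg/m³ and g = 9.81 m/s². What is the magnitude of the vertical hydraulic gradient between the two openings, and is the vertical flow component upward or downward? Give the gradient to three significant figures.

|i_v| ≈ 0.0507; vertical flow is upward

Total head at BH-4: h = 91.89 m (water level in the standpipe).
Pressure head at BH-10: ψ = P/(ρg) = 800.5×1000 / (1000 × 9.81) = 81.60 m.
Total head at BH-10: h = z + ψ = 13.13 + 81.60 = 94.73 m.
Δh = h(BH-4) − h(BH-10) = 91.89 − 94.73 = -2.84 m.
Vertical separation Δz = 69.13 − 13.13 = 56.00 m.
|i_v| = |Δh| / Δz = 2.84 / 56.00 = 0.0507.
Head is higher in the deep piezometer, so vertical flow is upward (discharge condition).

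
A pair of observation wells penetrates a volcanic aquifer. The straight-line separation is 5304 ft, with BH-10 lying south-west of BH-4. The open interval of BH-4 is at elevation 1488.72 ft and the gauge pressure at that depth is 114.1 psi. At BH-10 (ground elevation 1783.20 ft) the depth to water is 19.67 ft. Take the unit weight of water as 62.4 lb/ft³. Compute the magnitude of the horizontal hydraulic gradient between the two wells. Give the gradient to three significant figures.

i ≈ 0.00217

Pressure head at BH-4: ψ = 144·P/γ = 144 × 114.1 / 62.4 = 263.31 ft.
Total head at BH-4: h = z + ψ = 1488.72 + 263.31 = 1752.03 ft.
Total head at BH-10: h = 1783.20 − 19.67 = 1763.53 ft.
Head difference: h(BH-4) − h(BH-10) = 1752.03 − 1763.53 = -11.50 ft.
Hydraulic gradient: i = |Δh| / L = 11.50 / 5304 = 0.00217.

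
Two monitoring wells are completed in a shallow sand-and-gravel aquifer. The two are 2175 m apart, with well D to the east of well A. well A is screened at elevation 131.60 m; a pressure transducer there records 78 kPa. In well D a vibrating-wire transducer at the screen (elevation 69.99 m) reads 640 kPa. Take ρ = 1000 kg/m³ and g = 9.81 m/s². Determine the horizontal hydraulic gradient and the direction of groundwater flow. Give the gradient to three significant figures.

i ≈ 0.00199; groundwater flows toward the east

Pressure head at well A: ψ = P/(ρg) = 78×1000 / (1000 × 9.81) = 7.95 m.
Total head at well A: h = z + ψ = 131.60 + 7.95 = 139.55 m.
Pressure head at well D: ψ = P/(ρg) = 640×1000 / (1000 × 9.81) = 65.24 m.
Total head at well D: h = z + ψ = 69.99 + 65.24 = 135.23 m.
Head difference: h(well A) − h(well D) = 139.55 − 135.23 = 4.32 m.
Hydraulic gradient: i = |Δh| / L = 4.32 / 2175 = 0.00199.
Flow is from higher to lower head: from well A toward well D, i.e. toward the east.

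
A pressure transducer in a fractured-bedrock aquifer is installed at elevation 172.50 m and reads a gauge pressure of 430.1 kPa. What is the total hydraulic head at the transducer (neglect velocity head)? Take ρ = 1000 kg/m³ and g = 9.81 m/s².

ψ = P/(ρg) = 430.1×1000 / (1000 × 9.81) = 43.84 m.
h = z + ψ = 172.50 + 43.84 = 216.34 m.

h ≈ 216.34 m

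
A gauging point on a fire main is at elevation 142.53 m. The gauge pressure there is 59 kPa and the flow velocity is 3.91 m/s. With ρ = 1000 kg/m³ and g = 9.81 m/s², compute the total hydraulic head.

Pressure head ψ = P/(ρg) = 59×1000 / (1000 × 9.81) = 6.01 m.
Velocity head = v²/(2g) = 3.91² / (2 × 9.81) = 0.779 m.
h = z + ψ + v²/(2g) = 142.53 + 6.01 + 0.779 = 149.32 m.

h ≈ 149.32 m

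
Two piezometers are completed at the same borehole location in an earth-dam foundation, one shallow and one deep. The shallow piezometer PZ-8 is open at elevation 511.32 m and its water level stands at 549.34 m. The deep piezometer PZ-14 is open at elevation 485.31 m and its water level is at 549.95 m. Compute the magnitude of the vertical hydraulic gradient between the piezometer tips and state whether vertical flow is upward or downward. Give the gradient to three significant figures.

Total head at PZ-8: h = 549.34 m (water level in the standpipe).
Total head at PZ-14: h = 549.95 m.
Δh = h(PZ-8) − h(PZ-14) = 549.34 − 549.95 = -0.61 m.
Vertical separation Δz = 511.32 − 485.31 = 26.01 m.
|i_v| = |Δh| / Δz = 0.61 / 26.01 = 0.0235.
Head is higher in the deep piezometer, so vertical flow is upward (discharge condition).

|i_v| ≈ 0.0235; vertical flow is upward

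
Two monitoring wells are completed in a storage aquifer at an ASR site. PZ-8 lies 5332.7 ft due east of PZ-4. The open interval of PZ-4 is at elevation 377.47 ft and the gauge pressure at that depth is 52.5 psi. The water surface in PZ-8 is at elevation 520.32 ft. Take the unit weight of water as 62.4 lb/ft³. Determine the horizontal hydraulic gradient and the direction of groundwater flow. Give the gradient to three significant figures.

i ≈ 0.00407; groundwater flows toward the west

Pressure head at PZ-4: ψ = 144·P/γ = 144 × 52.5 / 62.4 = 121.15 ft.
Total head at PZ-4: h = z + ψ = 377.47 + 121.15 = 498.62 ft.
Total head at PZ-8: h = 520.32 ft (water level in the piezometer is the total head).
Head difference: h(PZ-4) − h(PZ-8) = 498.62 − 520.32 = -21.70 ft.
Hydraulic gradient: i = |Δh| / L = 21.70 / 5332.7 = 0.00407.
Flow is from higher to lower head: from PZ-8 toward PZ-4, i.e. toward the west.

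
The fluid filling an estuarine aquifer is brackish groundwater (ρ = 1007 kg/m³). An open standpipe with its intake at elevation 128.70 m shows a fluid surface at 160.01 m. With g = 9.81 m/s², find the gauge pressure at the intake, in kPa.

P ≈ 309 kPa

Pressure head ψ = h − z = 160.01 − 128.70 = 31.31 m.
P = ρgψ = 1007 × 9.81 × 31.31 = 309301 Pa ≈ 309 kPa.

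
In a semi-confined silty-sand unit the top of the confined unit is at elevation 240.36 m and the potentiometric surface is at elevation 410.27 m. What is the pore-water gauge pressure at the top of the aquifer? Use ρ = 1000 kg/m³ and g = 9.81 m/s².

Pressure head at the aquifer top: ψ = h − z = 410.27 − 240.36 = 169.91 m.
P = ρgψ = 1000 × 9.81 × 169.91 = 1666817 Pa ≈ 1670 kPa.

P ≈ 1670 kPa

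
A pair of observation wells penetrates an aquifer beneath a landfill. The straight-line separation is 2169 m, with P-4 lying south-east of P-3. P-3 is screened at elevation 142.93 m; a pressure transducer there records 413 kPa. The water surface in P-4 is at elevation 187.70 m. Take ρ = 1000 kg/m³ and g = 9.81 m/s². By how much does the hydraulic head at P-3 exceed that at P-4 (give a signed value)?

Δh ≈ -2.67 m

Pressure head at P-3: ψ = P/(ρg) = 413×1000 / (1000 × 9.81) = 42.10 m.
Total head at P-3: h = z + ψ = 142.93 + 42.10 = 185.03 m.
Total head at P-4: h = 187.70 m (water level in the piezometer is the total head).
Head difference: h(P-3) − h(P-4) = 185.03 − 187.70 = -2.67 m.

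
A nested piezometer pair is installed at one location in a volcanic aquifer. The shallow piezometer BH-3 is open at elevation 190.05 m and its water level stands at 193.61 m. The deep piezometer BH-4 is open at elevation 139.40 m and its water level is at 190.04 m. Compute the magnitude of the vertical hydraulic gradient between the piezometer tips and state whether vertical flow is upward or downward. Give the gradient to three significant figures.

|i_v| ≈ 0.0705; vertical flow is downward

Total head at BH-3: h = 193.61 m (water level in the standpipe).
Total head at BH-4: h = 190.04 m.
Δh = h(BH-3) − h(BH-4) = 193.61 − 190.04 = 3.57 m.
Vertical separation Δz = 190.05 − 139.40 = 50.65 m.
|i_v| = |Δh| / Δz = 3.57 / 50.65 = 0.0705.
Head is higher in the shallow piezometer, so vertical flow is downward (recharge condition).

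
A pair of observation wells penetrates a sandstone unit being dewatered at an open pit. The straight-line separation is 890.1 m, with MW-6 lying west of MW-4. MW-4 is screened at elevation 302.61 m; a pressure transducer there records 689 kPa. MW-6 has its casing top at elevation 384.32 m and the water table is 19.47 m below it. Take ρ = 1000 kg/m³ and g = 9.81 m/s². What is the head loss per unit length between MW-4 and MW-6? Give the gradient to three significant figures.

i ≈ 0.00898 m/m

Pressure head at MW-4: ψ = P/(ρg) = 689×1000 / (1000 × 9.81) = 70.23 m.
Total head at MW-4: h = z + ψ = 302.61 + 70.23 = 372.84 m.
Total head at MW-6: h = 384.32 − 19.47 = 364.85 m.
Head difference: h(MW-4) − h(MW-6) = 372.84 − 364.85 = 7.99 m.
Hydraulic gradient: i = |Δh| / L = 7.99 / 890.1 = 0.00898.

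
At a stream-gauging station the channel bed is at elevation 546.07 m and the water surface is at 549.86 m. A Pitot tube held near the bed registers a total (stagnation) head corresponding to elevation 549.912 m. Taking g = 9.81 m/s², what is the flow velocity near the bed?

v ≈ 1.01 m/s

Near the bed, under hydrostatic conditions, the piezometric head (z + ψ) equals the free-surface elevation, 549.86 m.
Velocity head = total − piezometric = 549.912 − 549.86 = 0.052 m.
v = √(2g·h_v) = √(2 × 9.81 × 0.052) = 1.01 m/s.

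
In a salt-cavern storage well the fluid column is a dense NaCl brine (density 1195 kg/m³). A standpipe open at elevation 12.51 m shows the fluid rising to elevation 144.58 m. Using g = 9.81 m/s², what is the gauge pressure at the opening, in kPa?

Pressure head ψ = h − z = 144.58 − 12.51 = 132.07 m.
P = ρgψ = 1195 × 9.81 × 132.07 = 1548250 Pa ≈ 1550 kPa.

P ≈ 1550 kPa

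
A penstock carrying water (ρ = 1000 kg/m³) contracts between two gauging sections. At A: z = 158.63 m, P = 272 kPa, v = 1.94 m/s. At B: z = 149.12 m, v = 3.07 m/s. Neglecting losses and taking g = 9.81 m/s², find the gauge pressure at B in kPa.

Pressure head at A: ψ₁ = P₁/(ρg) = 272×1000 / (1000 × 9.81) = 27.73 m.
Velocity heads: v₁²/2g = 1.94²/19.62 = 0.192 m; v₂²/2g = 3.07²/19.62 = 0.480 m.
Total head H = z₁ + ψ₁ + v₁²/2g = 158.63 + 27.73 + 0.192 = 186.55 m.
ψ₂ = H − z₂ − v₂²/2g = 186.55 − 149.12 − 0.480 = 36.95 m.
P₂ = ρgψ₂ = 1000 × 9.81 × 36.95 ≈ 362 kPa.

P₂ ≈ 362 kPa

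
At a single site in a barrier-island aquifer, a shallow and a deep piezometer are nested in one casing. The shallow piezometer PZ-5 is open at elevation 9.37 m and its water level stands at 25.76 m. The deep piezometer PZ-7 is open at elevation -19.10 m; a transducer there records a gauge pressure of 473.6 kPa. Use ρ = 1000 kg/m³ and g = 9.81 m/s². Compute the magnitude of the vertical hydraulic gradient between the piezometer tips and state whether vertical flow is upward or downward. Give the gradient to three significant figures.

Total head at PZ-5: h = 25.76 m (water level in the standpipe).
Pressure head at PZ-7: ψ = P/(ρg) = 473.6×1000 / (1000 × 9.81) = 48.28 m.
Total head at PZ-7: h = z + ψ = -19.10 + 48.28 = 29.18 m.
Δh = h(PZ-5) − h(PZ-7) = 25.76 − 29.18 = -3.42 m.
Vertical separation Δz = 9.37 − (-19.10) = 28.47 m.
|i_v| = |Δh| / Δz = 3.42 / 28.47 = 0.120.
Head is higher in the deep piezometer, so vertical flow is upward (discharge condition).

|i_v| ≈ 0.120; vertical flow is upward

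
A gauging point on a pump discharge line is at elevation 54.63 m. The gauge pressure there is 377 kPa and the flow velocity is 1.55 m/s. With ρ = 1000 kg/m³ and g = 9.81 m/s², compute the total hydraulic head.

h ≈ 93.18 m

Pressure head ψ = P/(ρg) = 377×1000 / (1000 × 9.81) = 38.43 m.
Velocity head = v²/(2g) = 1.55² / (2 × 9.81) = 0.122 m.
h = z + ψ + v²/(2g) = 54.63 + 38.43 + 0.122 = 93.18 m.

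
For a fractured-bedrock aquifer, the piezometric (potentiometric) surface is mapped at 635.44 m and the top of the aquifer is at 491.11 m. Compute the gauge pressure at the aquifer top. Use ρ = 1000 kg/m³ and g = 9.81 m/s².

Pressure head at the aquifer top: ψ = h − z = 635.44 − 491.11 = 144.33 m.
P = ρgψ = 1000 × 9.81 × 144.33 = 1415877 Pa ≈ 1420 kPa.

P ≈ 1420 kPa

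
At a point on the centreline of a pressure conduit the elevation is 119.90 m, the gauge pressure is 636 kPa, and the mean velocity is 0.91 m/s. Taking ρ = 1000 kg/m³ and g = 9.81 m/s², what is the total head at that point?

h ≈ 184.77 m

Pressure head ψ = P/(ρg) = 636×1000 / (1000 × 9.81) = 64.83 m.
Velocity head = v²/(2g) = 0.91² / (2 × 9.81) = 0.042 m.
h = z + ψ + v²/(2g) = 119.90 + 64.83 + 0.042 = 184.77 m.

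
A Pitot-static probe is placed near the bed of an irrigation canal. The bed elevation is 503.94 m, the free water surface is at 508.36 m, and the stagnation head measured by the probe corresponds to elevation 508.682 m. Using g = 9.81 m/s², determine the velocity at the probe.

Near the bed, under hydrostatic conditions, the piezometric head (z + ψ) equals the free-surface elevation, 508.36 m.
Velocity head = total − piezometric = 508.682 − 508.36 = 0.322 m.
v = √(2g·h_v) = √(2 × 9.81 × 0.322) = 2.51 m/s.

v ≈ 2.51 m/s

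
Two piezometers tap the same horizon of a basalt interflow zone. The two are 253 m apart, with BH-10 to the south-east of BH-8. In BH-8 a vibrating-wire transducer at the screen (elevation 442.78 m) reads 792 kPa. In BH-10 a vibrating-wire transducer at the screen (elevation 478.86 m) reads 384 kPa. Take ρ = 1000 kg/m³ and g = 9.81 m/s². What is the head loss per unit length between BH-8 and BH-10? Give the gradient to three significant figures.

Pressure head at BH-8: ψ = P/(ρg) = 792×1000 / (1000 × 9.81) = 80.73 m.
Total head at BH-8: h = z + ψ = 442.78 + 80.73 = 523.51 m.
Pressure head at BH-10: ψ = P/(ρg) = 384×1000 / (1000 × 9.81) = 39.14 m.
Total head at BH-10: h = z + ψ = 478.86 + 39.14 = 518.00 m.
Head difference: h(BH-8) − h(BH-10) = 523.51 − 518.00 = 5.51 m.
Hydraulic gradient: i = |Δh| / L = 5.51 / 253 = 0.0218.

i ≈ 0.0218 m/m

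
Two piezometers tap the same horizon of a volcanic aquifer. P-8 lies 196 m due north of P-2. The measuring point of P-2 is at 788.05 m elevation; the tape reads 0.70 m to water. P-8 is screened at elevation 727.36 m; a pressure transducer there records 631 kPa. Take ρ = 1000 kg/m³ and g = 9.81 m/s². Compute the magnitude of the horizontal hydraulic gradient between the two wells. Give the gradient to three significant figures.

Total head at P-2: h = 788.05 − 0.70 = 787.35 m.
Pressure head at P-8: ψ = P/(ρg) = 631×1000 / (1000 × 9.81) = 64.32 m.
Total head at P-8: h = z + ψ = 727.36 + 64.32 = 791.68 m.
Head difference: h(P-2) − h(P-8) = 787.35 − 791.68 = -4.33 m.
Hydraulic gradient: i = |Δh| / L = 4.33 / 196 = 0.0221.

i ≈ 0.0221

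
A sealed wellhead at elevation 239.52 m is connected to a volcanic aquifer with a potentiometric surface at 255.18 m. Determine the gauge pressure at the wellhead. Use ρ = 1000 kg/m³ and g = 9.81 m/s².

P ≈ 154 kPa

Head above the cap: Δh = 255.18 − 239.52 = 15.66 m.
P = ρgΔh = 1000 × 9.81 × 15.66 = 153625 Pa ≈ 154 kPa.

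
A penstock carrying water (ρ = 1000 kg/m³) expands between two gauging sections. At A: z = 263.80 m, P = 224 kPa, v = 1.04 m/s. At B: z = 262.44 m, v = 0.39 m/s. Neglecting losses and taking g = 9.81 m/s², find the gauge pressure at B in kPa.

P₂ ≈ 238 kPa

Pressure head at A: ψ₁ = P₁/(ρg) = 224×1000 / (1000 × 9.81) = 22.83 m.
Velocity heads: v₁²/2g = 1.04²/19.62 = 0.055 m; v₂²/2g = 0.39²/19.62 = 0.008 m.
Total head H = z₁ + ψ₁ + v₁²/2g = 263.80 + 22.83 + 0.055 = 286.69 m.
ψ₂ = H − z₂ − v₂²/2g = 286.69 − 262.44 − 0.008 = 24.24 m.
P₂ = ρgψ₂ = 1000 × 9.81 × 24.24 ≈ 238 kPa.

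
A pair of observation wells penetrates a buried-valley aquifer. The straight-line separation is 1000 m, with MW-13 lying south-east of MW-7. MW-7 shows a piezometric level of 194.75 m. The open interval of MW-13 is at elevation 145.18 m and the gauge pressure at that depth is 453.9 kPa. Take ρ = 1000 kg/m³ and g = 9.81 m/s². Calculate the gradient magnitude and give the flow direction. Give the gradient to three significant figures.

i ≈ 0.00330; groundwater flows toward the south-east

Total head at MW-7: h = 194.75 m (water level in the piezometer is the total head).
Pressure head at MW-13: ψ = P/(ρg) = 453.9×1000 / (1000 × 9.81) = 46.27 m.
Total head at MW-13: h = z + ψ = 145.18 + 46.27 = 191.45 m.
Head difference: h(MW-7) − h(MW-13) = 194.75 − 191.45 = 3.30 m.
Hydraulic gradient: i = |Δh| / L = 3.30 / 1000 = 0.00330.
Flow is from higher to lower head: from MW-7 toward MW-13, i.e. toward the south-east.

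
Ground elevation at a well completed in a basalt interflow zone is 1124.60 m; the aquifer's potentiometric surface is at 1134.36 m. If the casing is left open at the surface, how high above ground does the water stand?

≈ 9.76 m above ground

Water rises to the potentiometric surface, so the rise above ground = 1134.36 − 1124.60 = 9.76 m.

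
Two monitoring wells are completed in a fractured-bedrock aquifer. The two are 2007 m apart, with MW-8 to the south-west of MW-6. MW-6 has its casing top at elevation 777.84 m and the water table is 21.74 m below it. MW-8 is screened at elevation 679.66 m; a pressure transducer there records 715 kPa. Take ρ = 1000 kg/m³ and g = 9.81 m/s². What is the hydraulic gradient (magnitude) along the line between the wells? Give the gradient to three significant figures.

i ≈ 0.00177

Total head at MW-6: h = 777.84 − 21.74 = 756.10 m.
Pressure head at MW-8: ψ = P/(ρg) = 715×1000 / (1000 × 9.81) = 72.88 m.
Total head at MW-8: h = z + ψ = 679.66 + 72.88 = 752.54 m.
Head difference: h(MW-6) − h(MW-8) = 756.10 − 752.54 = 3.56 m.
Hydraulic gradient: i = |Δh| / L = 3.56 / 2007 = 0.00177.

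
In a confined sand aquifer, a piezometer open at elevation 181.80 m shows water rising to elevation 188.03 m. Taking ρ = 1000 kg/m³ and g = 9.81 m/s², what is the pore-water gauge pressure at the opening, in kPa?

P ≈ 61.1 kPa

Pressure head ψ = h − z = 188.03 − 181.80 = 6.23 m.
P = ρgψ = 1000 × 9.81 × 6.23 = 61116 Pa ≈ 61.1 kPa.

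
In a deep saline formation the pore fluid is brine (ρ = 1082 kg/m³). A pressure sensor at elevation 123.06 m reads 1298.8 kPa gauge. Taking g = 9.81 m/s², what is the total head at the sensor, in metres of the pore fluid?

h ≈ 245.42 m

ψ = P/(ρg) = 1298.8×1000 / (1082 × 9.81) = 122.36 m.
h = z + ψ = 123.06 + 122.36 = 245.42 m.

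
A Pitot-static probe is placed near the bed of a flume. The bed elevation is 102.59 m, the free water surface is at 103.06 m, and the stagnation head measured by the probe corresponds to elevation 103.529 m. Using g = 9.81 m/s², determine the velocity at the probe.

v ≈ 3.03 m/s

Near the bed, under hydrostatic conditions, the piezometric head (z + ψ) equals the free-surface elevation, 103.06 m.
Velocity head = total − piezometric = 103.529 − 103.06 = 0.469 m.
v = √(2g·h_v) = √(2 × 9.81 × 0.469) = 3.03 m/s.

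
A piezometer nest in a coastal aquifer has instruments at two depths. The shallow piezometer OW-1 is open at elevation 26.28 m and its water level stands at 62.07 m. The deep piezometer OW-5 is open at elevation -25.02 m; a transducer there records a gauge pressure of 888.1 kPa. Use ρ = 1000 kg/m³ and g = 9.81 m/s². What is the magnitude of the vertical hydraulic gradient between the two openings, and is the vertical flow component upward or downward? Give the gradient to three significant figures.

|i_v| ≈ 0.0671; vertical flow is upward

Total head at OW-1: h = 62.07 m (water level in the standpipe).
Pressure head at OW-5: ψ = P/(ρg) = 888.1×1000 / (1000 × 9.81) = 90.53 m.
Total head at OW-5: h = z + ψ = -25.02 + 90.53 = 65.51 m.
Δh = h(OW-1) − h(OW-5) = 62.07 − 65.51 = -3.44 m.
Vertical separation Δz = 26.28 − (-25.02) = 51.30 m.
|i_v| = |Δh| / Δz = 3.44 / 51.30 = 0.0671.
Head is higher in the deep piezometer, so vertical flow is upward (discharge condition).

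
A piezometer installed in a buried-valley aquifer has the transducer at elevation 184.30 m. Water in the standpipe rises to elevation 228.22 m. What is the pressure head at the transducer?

Total head h = 228.22 m (the water-surface elevation in the piezometer).
Pressure head ψ = h − z = 228.22 − 184.30 = 43.92 m.

ψ ≈ 43.92 m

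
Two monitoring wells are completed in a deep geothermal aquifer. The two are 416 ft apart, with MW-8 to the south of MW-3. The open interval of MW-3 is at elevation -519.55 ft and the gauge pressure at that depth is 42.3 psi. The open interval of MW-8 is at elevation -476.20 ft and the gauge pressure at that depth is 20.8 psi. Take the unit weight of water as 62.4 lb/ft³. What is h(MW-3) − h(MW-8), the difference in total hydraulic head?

Pressure head at MW-3: ψ = 144·P/γ = 144 × 42.3 / 62.4 = 97.62 ft.
Total head at MW-3: h = z + ψ = -519.55 + 97.62 = -421.93 ft.
Pressure head at MW-8: ψ = 144·P/γ = 144 × 20.8 / 62.4 = 48.00 ft.
Total head at MW-8: h = z + ψ = -476.20 + 48.00 = -428.20 ft.
Head difference: h(MW-3) − h(MW-8) = -421.93 − (-428.20) = 6.27 ft.

Δh ≈ 6.27 ft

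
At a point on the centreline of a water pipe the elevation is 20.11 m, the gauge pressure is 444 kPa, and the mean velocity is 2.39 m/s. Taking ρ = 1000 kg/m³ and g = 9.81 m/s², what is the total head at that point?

Pressure head ψ = P/(ρg) = 444×1000 / (1000 × 9.81) = 45.26 m.
Velocity head = v²/(2g) = 2.39² / (2 × 9.81) = 0.291 m.
h = z + ψ + v²/(2g) = 20.11 + 45.26 + 0.291 = 65.66 m.

h ≈ 65.66 m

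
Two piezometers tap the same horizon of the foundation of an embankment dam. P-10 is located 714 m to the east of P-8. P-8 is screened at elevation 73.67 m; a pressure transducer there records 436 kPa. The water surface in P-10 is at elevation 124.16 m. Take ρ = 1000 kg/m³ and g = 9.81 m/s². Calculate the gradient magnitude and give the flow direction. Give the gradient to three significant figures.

Pressure head at P-8: ψ = P/(ρg) = 436×1000 / (1000 × 9.81) = 44.44 m.
Total head at P-8: h = z + ψ = 73.67 + 44.44 = 118.11 m.
Total head at P-10: h = 124.16 m (water level in the piezometer is the total head).
Head difference: h(P-8) − h(P-10) = 118.11 − 124.16 = -6.05 m.
Hydraulic gradient: i = |Δh| / L = 6.05 / 714 = 0.00847.
Flow is from higher to lower head: from P-10 toward P-8, i.e. toward the west.

i ≈ 0.00847; groundwater flows toward the west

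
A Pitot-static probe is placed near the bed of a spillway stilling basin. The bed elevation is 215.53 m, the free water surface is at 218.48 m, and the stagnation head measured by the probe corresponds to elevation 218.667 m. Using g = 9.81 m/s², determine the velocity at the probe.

v ≈ 1.92 m/s

Near the bed, under hydrostatic conditions, the piezometric head (z + ψ) equals the free-surface elevation, 218.48 m.
Velocity head = total − piezometric = 218.667 − 218.48 = 0.187 m.
v = √(2g·h_v) = √(2 × 9.81 × 0.187) = 1.92 m/s.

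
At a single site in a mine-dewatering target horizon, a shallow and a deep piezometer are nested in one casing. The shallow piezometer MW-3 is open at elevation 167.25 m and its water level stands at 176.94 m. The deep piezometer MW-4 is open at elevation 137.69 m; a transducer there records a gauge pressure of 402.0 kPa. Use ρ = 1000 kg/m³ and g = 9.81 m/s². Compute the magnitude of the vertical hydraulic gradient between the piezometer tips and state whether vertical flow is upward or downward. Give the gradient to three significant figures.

|i_v| ≈ 0.0585; vertical flow is upward

Total head at MW-3: h = 176.94 m (water level in the standpipe).
Pressure head at MW-4: ψ = P/(ρg) = 402.0×1000 / (1000 × 9.81) = 40.98 m.
Total head at MW-4: h = z + ψ = 137.69 + 40.98 = 178.67 m.
Δh = h(MW-3) − h(MW-4) = 176.94 − 178.67 = -1.73 m.
Vertical separation Δz = 167.25 − 137.69 = 29.56 m.
|i_v| = |Δh| / Δz = 1.73 / 29.56 = 0.0585.
Head is higher in the deep piezometer, so vertical flow is upward (discharge condition).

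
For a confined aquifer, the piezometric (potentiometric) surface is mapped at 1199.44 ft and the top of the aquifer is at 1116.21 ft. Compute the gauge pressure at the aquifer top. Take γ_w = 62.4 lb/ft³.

P ≈ 36.1 psi

Pressure head at the aquifer top: ψ = h − z = 1199.44 − 1116.21 = 83.23 ft.
P = γψ/144 = 62.4 × 83.23 / 144 = 36.1 psi.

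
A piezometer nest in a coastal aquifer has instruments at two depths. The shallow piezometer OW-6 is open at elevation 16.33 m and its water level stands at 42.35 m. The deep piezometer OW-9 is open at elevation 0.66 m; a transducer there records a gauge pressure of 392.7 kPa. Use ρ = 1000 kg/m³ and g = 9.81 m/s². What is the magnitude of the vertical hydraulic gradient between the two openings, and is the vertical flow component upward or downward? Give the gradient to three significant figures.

|i_v| ≈ 0.106; vertical flow is downward

Total head at OW-6: h = 42.35 m (water level in the standpipe).
Pressure head at OW-9: ψ = P/(ρg) = 392.7×1000 / (1000 × 9.81) = 40.03 m.
Total head at OW-9: h = z + ψ = 0.66 + 40.03 = 40.69 m.
Δh = h(OW-6) − h(OW-9) = 42.35 − 40.69 = 1.66 m.
Vertical separation Δz = 16.33 − 0.66 = 15.67 m.
|i_v| = |Δh| / Δz = 1.66 / 15.67 = 0.106.
Head is higher in the shallow piezometer, so vertical flow is downward (recharge condition).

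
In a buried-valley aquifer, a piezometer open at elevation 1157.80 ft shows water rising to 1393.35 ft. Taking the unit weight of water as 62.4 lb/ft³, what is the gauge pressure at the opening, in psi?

P ≈ 102 psi

Pressure head ψ = h − z = 1393.35 − 1157.80 = 235.55 ft.
P = γ·ψ / 144 = 62.4 × 235.55 / 144 = 102 psi.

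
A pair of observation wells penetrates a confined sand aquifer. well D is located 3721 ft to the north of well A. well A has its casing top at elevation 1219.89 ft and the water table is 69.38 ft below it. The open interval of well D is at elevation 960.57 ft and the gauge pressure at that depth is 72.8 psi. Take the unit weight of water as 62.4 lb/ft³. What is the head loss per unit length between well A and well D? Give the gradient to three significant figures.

i ≈ 0.00590 ft/ft

Total head at well A: h = 1219.89 − 69.38 = 1150.51 ft.
Pressure head at well D: ψ = 144·P/γ = 144 × 72.8 / 62.4 = 168.00 ft.
Total head at well D: h = z + ψ = 960.57 + 168.00 = 1128.57 ft.
Head difference: h(well A) − h(well D) = 1150.51 − 1128.57 = 21.94 ft.
Hydraulic gradient: i = |Δh| / L = 21.94 / 3721 = 0.00590.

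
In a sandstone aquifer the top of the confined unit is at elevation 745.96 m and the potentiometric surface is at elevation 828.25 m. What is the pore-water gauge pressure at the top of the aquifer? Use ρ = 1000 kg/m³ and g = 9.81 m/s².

Pressure head at the aquifer top: ψ = h − z = 828.25 − 745.96 = 82.29 m.
P = ρgψ = 1000 × 9.81 × 82.29 = 807265 Pa ≈ 807 kPa.

P ≈ 807 kPa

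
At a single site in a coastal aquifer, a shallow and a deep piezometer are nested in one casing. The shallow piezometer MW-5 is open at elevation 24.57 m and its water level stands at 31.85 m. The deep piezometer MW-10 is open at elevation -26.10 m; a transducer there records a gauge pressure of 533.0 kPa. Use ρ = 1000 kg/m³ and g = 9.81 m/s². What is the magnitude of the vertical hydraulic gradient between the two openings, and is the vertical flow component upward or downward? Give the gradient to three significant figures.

Total head at MW-5: h = 31.85 m (water level in the standpipe).
Pressure head at MW-10: ψ = P/(ρg) = 533.0×1000 / (1000 × 9.81) = 54.33 m.
Total head at MW-10: h = z + ψ = -26.10 + 54.33 = 28.23 m.
Δh = h(MW-5) − h(MW-10) = 31.85 − 28.23 = 3.62 m.
Vertical separation Δz = 24.57 − (-26.10) = 50.67 m.
|i_v| = |Δh| / Δz = 3.62 / 50.67 = 0.0714.
Head is higher in the shallow piezometer, so vertical flow is downward (recharge condition).

|i_v| ≈ 0.0714; vertical flow is downward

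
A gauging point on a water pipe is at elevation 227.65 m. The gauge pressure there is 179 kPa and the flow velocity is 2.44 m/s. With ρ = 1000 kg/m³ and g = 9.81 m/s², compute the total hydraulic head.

Pressure head ψ = P/(ρg) = 179×1000 / (1000 × 9.81) = 18.25 m.
Velocity head = v²/(2g) = 2.44² / (2 × 9.81) = 0.303 m.
h = z + ψ + v²/(2g) = 227.65 + 18.25 + 0.303 = 246.20 m.

h ≈ 246.20 m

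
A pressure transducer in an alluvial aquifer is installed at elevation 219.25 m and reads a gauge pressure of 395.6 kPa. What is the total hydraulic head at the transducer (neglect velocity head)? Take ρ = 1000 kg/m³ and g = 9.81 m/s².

ψ = P/(ρg) = 395.6×1000 / (1000 × 9.81) = 40.33 m.
h = z + ψ = 219.25 + 40.33 = 259.58 m.

h ≈ 259.58 m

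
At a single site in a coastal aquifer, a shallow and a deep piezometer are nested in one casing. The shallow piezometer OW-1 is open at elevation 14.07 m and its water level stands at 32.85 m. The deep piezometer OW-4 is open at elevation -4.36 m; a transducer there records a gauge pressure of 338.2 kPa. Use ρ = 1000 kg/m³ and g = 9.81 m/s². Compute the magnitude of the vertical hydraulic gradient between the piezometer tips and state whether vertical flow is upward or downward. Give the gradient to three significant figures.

|i_v| ≈ 0.148; vertical flow is downward

Total head at OW-1: h = 32.85 m (water level in the standpipe).
Pressure head at OW-4: ψ = P/(ρg) = 338.2×1000 / (1000 × 9.81) = 34.48 m.
Total head at OW-4: h = z + ψ = -4.36 + 34.48 = 30.12 m.
Δh = h(OW-1) − h(OW-4) = 32.85 − 30.12 = 2.73 m.
Vertical separation Δz = 14.07 − (-4.36) = 18.43 m.
|i_v| = |Δh| / Δz = 2.73 / 18.43 = 0.148.
Head is higher in the shallow piezometer, so vertical flow is downward (recharge condition).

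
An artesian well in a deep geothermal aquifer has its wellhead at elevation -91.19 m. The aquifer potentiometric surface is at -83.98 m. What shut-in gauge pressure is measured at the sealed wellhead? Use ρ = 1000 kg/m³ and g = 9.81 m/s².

Head above the cap: Δh = -83.98 − (-91.19) = 7.21 m.
P = ρgΔh = 1000 × 9.81 × 7.21 = 70730 Pa ≈ 70.7 kPa.

P ≈ 70.7 kPa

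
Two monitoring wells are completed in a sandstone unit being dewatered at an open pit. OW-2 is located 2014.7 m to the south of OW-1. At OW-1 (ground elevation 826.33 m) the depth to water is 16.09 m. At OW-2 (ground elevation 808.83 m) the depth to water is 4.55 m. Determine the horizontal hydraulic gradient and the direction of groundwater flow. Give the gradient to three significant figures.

i ≈ 0.00296; groundwater flows toward the south

Total head at OW-1: h = 826.33 − 16.09 = 810.24 m.
Total head at OW-2: h = 808.83 − 4.55 = 804.28 m.
Head difference: h(OW-1) − h(OW-2) = 810.24 − 804.28 = 5.96 m.
Hydraulic gradient: i = |Δh| / L = 5.96 / 2014.7 = 0.00296.
Flow is from higher to lower head: from OW-1 toward OW-2, i.e. toward the south.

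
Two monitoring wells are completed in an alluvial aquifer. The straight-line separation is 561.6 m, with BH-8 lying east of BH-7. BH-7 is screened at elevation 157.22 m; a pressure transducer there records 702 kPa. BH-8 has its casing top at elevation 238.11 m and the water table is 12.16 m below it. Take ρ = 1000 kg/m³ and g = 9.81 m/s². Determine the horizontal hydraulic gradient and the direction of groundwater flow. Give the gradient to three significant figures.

i ≈ 0.00504; groundwater flows toward the east

Pressure head at BH-7: ψ = P/(ρg) = 702×1000 / (1000 × 9.81) = 71.56 m.
Total head at BH-7: h = z + ψ = 157.22 + 71.56 = 228.78 m.
Total head at BH-8: h = 238.11 − 12.16 = 225.95 m.
Head difference: h(BH-7) − h(BH-8) = 228.78 − 225.95 = 2.83 m.
Hydraulic gradient: i = |Δh| / L = 2.83 / 561.6 = 0.00504.
Flow is from higher to lower head: from BH-7 toward BH-8, i.e. toward the east.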